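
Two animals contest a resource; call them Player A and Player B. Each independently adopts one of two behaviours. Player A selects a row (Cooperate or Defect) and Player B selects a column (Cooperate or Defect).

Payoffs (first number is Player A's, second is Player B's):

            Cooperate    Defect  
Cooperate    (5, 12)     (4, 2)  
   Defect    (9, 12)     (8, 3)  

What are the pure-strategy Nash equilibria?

(Defect, Cooperate)

(Cooperate, Cooperate): Player A prefers Defect (9 > 5) — not an equilibrium.
(Cooperate, Defect): Player A prefers Defect (8 > 4); Player B prefers Cooperate (12 > 2) — not an equilibrium.
(Defect, Cooperate): Player A gets 9 ≥ 5 from Cooperate, and Player B gets 12 ≥ 3 from Defect — Nash equilibrium.
(Defect, Defect): Player B prefers Cooperate (12 > 3) — not an equilibrium.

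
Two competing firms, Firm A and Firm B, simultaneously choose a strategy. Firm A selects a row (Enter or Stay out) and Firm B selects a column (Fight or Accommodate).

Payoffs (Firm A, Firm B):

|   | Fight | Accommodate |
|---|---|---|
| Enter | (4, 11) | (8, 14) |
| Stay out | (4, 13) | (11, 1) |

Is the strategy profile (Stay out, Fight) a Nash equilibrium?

At (Stay out, Fight), Firm A earns 4; switching to Enter would give 4, so Firm A has no profitable deviation.
Firm B earns 13; switching to Accommodate would give 1, so Firm B has no profitable deviation.
Neither player can gain by a unilateral deviation, so this profile is a Nash equilibrium.

Yes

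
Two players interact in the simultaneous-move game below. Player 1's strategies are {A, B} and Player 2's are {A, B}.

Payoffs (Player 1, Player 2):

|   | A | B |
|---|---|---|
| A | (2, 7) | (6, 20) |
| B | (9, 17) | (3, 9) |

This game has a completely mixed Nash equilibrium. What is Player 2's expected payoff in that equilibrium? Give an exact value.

277/21

First find x, the probability Player 1 plays A, from Player 2's indifference between A and B: 7x + 17(1−x) = 20x + 9(1−x), giving x = 8/21.
Since Player 2 is indifferent in equilibrium, Player 2's expected payoff equals the payoff from either column against (8/21, 13/21). Using A: 7(8/21) + 17(13/21) = 277/21.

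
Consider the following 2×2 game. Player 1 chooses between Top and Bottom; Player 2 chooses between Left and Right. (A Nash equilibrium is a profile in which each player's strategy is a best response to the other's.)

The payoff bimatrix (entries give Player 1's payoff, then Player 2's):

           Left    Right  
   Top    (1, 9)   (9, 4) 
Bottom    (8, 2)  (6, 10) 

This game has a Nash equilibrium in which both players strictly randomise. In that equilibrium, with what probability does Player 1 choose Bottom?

Let r be the probability that Player 1 plays Top. In a completely mixed equilibrium, Player 2 must be indifferent between Left and Right.
Player 2's expected payoff from Left is 9r + 2(1−r); from Right it is 4r + 10(1−r).
Setting these equal: 7r + 2 = −6r + 10, so r = 8/13.
Therefore Player 1 plays Bottom with probability 1 − 8/13 = 5/13.

5/13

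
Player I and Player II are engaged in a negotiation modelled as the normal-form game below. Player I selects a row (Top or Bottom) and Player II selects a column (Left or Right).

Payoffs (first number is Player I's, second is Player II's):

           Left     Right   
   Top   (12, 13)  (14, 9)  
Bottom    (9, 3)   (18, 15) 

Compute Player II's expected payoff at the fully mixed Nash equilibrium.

First find p, the probability Player I plays Top, from Player II's indifference between Left and Right: 13p + 3(1−p) = 9p + 15(1−p), giving p = 3/4.
Since Player II is indifferent in equilibrium, Player II's expected payoff equals the payoff from either column against (3/4, 1/4). Using Left: 13(3/4) + 3(1/4) = 21/2.

21/2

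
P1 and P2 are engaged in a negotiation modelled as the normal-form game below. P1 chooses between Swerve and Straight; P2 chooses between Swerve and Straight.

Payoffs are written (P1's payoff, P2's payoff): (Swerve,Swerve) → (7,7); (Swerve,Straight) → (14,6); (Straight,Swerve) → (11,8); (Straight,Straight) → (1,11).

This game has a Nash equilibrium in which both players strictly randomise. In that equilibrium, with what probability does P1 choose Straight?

Let x be the probability that P1 plays Swerve. In a completely mixed equilibrium, P2 must be indifferent between Swerve and Straight.
P2's expected payoff from Swerve is 7x + 8(1−x); from Straight it is 6x + 11(1−x).
Setting these equal: −x + 8 = −5x + 11, so x = 3/4.
Therefore P1 plays Straight with probability 1 − 3/4 = 1/4.

1/4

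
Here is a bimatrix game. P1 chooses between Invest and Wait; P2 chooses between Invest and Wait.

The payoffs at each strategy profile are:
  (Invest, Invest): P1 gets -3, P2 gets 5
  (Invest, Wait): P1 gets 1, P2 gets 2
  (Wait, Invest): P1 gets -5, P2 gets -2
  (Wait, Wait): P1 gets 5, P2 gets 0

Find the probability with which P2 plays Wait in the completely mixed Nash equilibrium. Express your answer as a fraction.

Let c be the probability that P2 plays Invest. In a completely mixed equilibrium, P1 must be indifferent between Invest and Wait.
P1's expected payoff from Invest is −3c + (1−c); from Wait it is −5c + 5(1−c).
Setting these equal: −4c + 1 = −10c + 5, so c = 2/3.
Therefore P2 plays Wait with probability 1 − 2/3 = 1/3.

1/3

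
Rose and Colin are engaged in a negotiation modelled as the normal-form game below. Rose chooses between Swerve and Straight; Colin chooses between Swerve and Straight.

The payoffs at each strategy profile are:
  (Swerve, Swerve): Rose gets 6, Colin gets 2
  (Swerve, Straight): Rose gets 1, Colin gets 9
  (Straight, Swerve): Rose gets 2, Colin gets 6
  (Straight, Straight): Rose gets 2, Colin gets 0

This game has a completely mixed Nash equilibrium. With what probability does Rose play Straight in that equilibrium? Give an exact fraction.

7/13

Let x be the probability that Rose plays Swerve. In a completely mixed equilibrium, Colin must be indifferent between Swerve and Straight.
Colin's expected payoff from Swerve is 2x + 6(1−x); from Straight it is 9x.
Setting these equal: −4x + 6 = 9x, so x = 6/13.
Therefore Rose plays Straight with probability 1 − 6/13 = 7/13.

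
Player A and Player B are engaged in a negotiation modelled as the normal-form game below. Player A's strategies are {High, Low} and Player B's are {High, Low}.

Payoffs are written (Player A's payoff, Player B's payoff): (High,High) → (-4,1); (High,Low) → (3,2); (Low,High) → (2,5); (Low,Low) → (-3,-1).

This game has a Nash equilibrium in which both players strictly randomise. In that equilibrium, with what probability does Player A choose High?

Let r be the probability that Player A plays High. In a completely mixed equilibrium, Player B must be indifferent between High and Low.
Player B's expected payoff from High is r + 5(1−r); from Low it is 2r − (1−r).
Setting these equal: −4r + 5 = 3r − 1, so r = 6/7.

6/7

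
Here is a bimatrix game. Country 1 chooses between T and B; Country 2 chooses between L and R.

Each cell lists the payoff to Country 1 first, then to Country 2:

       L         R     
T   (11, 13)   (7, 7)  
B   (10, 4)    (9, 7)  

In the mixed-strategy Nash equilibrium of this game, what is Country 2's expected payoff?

First find x, the probability Country 1 plays T, from Country 2's indifference between L and R: 13x + 4(1−x) = 7x + 7(1−x), giving x = 1/3.
Since Country 2 is indifferent in equilibrium, Country 2's expected payoff equals the payoff from either column against (1/3, 2/3). Using L: 13(1/3) + 4(2/3) = 7.

7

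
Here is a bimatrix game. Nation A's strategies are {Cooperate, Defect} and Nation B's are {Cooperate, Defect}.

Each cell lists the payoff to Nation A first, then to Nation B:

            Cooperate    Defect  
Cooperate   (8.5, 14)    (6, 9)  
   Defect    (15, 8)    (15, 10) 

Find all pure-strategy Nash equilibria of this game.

(Defect, Defect)

(Cooperate, Cooperate): Nation A prefers Defect (15 > 8.5) — not an equilibrium.
(Cooperate, Defect): Nation A prefers Defect (15 > 6); Nation B prefers Cooperate (14 > 9) — not an equilibrium.
(Defect, Cooperate): Nation B prefers Defect (10 > 8) — not an equilibrium.
(Defect, Defect): Nation A gets 15 ≥ 6 from Cooperate, and Nation B gets 10 ≥ 8 from Cooperate — Nash equilibrium.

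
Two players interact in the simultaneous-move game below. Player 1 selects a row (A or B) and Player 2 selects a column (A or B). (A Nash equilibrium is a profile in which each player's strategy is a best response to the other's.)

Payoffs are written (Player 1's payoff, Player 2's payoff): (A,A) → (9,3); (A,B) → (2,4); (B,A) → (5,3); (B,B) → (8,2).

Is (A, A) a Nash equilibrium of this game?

At (A, A), Player 1 earns 9; switching to B would give 5, so Player 1 has no profitable deviation.
Player 2 earns 3; switching to B would give 4, so Player 2 would deviate.
Since at least one player can profitably deviate, this is not a Nash equilibrium.

No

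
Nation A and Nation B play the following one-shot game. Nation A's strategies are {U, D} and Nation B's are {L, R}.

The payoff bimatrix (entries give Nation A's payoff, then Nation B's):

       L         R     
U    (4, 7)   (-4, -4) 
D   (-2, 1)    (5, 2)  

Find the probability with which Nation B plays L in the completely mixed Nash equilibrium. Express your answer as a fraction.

Let q be the probability that Nation B plays L. In a completely mixed equilibrium, Nation A must be indifferent between U and D.
Nation A's expected payoff from U is 4q − 4(1−q); from D it is −2q + 5(1−q).
Setting these equal: 8q − 4 = −7q + 5, so q = 3/5.

3/5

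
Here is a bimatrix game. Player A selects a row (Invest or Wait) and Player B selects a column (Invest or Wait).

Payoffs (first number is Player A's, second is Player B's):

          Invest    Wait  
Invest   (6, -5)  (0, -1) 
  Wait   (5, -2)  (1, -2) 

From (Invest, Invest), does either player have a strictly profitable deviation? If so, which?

Player B

Player A at (Invest, Invest) earns 6; deviating to Wait yields 5 — not better.
Player B earns -5; deviating to Wait yields -1 — a strict improvement.
Only Player B has a strictly profitable deviation.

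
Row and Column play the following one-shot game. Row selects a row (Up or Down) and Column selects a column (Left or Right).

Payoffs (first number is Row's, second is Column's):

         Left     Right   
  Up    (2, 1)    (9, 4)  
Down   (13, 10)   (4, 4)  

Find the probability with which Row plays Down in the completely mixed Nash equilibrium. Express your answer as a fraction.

Let p be the probability that Row plays Up. In a completely mixed equilibrium, Column must be indifferent between Left and Right.
Column's expected payoff from Left is p + 10(1−p); from Right it is 4p + 4(1−p).
Setting these equal: −9p + 10 = 4, so p = 2/3.
Therefore Row plays Down with probability 1 − 2/3 = 1/3.

1/3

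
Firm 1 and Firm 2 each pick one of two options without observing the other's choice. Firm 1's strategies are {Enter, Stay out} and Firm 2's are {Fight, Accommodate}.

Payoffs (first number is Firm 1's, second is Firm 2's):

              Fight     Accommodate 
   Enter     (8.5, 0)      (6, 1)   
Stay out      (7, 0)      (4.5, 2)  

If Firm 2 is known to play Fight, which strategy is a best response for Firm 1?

Enter

Against Fight, Firm 1 earns 8.5 from Enter and 7 from Stay out.
So Enter is the best response.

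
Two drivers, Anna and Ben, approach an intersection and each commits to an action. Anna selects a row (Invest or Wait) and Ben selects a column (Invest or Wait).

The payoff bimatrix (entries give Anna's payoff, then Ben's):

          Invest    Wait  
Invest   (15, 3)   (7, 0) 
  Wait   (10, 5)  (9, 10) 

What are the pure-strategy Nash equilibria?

(Invest, Invest): Anna gets 15 ≥ 10 from Wait, and Ben gets 3 ≥ 0 from Wait — Nash equilibrium.
(Invest, Wait): Anna prefers Wait (9 > 7); Ben prefers Invest (3 > 0) — not an equilibrium.
(Wait, Invest): Anna prefers Invest (15 > 10); Ben prefers Wait (10 > 5) — not an equilibrium.
(Wait, Wait): Anna gets 9 ≥ 7 from Invest, and Ben gets 10 ≥ 5 from Invest — Nash equilibrium.

(Invest, Invest) and (Wait, Wait)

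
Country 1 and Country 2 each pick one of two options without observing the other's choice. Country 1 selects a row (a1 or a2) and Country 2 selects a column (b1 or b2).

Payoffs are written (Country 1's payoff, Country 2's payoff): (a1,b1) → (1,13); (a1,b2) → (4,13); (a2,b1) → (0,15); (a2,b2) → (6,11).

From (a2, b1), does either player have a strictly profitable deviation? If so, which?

Country 1 at (a2, b1) earns 0; deviating to a1 yields 1 — a strict improvement.
Country 2 earns 15; deviating to b2 yields 11 — not better.
Only Country 1 has a strictly profitable deviation.

Country 1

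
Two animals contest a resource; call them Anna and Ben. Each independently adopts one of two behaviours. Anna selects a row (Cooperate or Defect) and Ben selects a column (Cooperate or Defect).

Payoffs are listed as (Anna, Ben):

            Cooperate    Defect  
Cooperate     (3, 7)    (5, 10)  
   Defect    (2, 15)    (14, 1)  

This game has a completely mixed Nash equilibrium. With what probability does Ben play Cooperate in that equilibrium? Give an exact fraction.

9/10

Let q be the probability that Ben plays Cooperate. In a completely mixed equilibrium, Anna must be indifferent between Cooperate and Defect.
Anna's expected payoff from Cooperate is 3q + 5(1−q); from Defect it is 2q + 14(1−q).
Setting these equal: −2q + 5 = −12q + 14, so q = 9/10.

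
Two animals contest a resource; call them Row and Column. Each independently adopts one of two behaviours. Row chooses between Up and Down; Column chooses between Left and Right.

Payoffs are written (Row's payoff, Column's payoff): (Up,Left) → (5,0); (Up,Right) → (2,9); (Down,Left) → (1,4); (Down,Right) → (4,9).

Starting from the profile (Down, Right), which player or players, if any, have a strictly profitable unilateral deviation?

Row at (Down, Right) earns 4; deviating to Up yields 2 — not better.
Column earns 9; deviating to Left yields 4 — not better.
Neither player can strictly improve; the profile is a Nash equilibrium.

Neither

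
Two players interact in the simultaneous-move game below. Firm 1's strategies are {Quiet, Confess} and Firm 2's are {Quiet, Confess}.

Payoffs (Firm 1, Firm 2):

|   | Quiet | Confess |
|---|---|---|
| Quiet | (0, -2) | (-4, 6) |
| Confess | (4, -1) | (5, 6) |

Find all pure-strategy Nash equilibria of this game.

(Confess, Confess)

(Quiet, Quiet): Firm 1 prefers Confess (4 > 0); Firm 2 prefers Confess (6 > -2) — not an equilibrium.
(Quiet, Confess): Firm 1 prefers Confess (5 > -4) — not an equilibrium.
(Confess, Quiet): Firm 2 prefers Confess (6 > -1) — not an equilibrium.
(Confess, Confess): Firm 1 gets 5 ≥ -4 from Quiet, and Firm 2 gets 6 ≥ -1 from Quiet — Nash equilibrium.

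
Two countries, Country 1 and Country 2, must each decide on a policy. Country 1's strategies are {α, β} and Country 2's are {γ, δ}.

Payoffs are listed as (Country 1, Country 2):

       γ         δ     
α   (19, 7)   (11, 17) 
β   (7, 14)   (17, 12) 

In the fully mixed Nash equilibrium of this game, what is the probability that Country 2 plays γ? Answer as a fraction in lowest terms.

Let q be the probability that Country 2 plays γ. In a completely mixed equilibrium, Country 1 must be indifferent between α and β.
Country 1's expected payoff from α is 19q + 11(1−q); from β it is 7q + 17(1−q).
Setting these equal: 8q + 11 = −10q + 17, so q = 1/3.

1/3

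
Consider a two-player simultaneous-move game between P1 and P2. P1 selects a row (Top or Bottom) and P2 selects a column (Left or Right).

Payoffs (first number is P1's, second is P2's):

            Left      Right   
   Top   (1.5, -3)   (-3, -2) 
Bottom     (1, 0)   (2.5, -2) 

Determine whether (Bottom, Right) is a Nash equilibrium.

No

At (Bottom, Right), P1 earns 2.5; switching to Top would give -3, so P1 has no profitable deviation.
P2 earns -2; switching to Left would give 0, so P2 would deviate.
Since at least one player can profitably deviate, this is not a Nash equilibrium.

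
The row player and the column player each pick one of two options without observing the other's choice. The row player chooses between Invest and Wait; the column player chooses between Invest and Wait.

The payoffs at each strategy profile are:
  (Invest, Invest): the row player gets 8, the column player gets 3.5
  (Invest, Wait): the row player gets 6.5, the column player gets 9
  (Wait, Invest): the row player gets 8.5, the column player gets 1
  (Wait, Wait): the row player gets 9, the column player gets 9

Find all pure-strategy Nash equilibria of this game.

(Wait, Wait)

(Invest, Invest): the row player prefers Wait (8.5 > 8); the column player prefers Wait (9 > 3.5) — not an equilibrium.
(Invest, Wait): the row player prefers Wait (9 > 6.5) — not an equilibrium.
(Wait, Invest): the column player prefers Wait (9 > 1) — not an equilibrium.
(Wait, Wait): the row player gets 9 ≥ 6.5 from Invest, and the column player gets 9 ≥ 1 from Invest — Nash equilibrium.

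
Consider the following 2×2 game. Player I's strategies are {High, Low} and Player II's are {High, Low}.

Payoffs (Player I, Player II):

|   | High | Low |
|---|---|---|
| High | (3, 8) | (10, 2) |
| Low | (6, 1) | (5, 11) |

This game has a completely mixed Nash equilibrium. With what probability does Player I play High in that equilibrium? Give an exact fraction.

5/8

Let x be the probability that Player I plays High. In a completely mixed equilibrium, Player II must be indifferent between High and Low.
Player II's expected payoff from High is 8x + (1−x); from Low it is 2x + 11(1−x).
Setting these equal: 7x + 1 = −9x + 11, so x = 5/8.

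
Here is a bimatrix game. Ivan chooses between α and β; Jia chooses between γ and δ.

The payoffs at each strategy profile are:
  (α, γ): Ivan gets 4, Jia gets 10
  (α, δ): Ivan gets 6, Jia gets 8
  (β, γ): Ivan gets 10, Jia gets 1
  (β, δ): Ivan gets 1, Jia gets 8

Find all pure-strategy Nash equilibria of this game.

none

(α, γ): Ivan prefers β (10 > 4) — not an equilibrium.
(α, δ): Jia prefers γ (10 > 8) — not an equilibrium.
(β, γ): Jia prefers δ (8 > 1) — not an equilibrium.
(β, δ): Ivan prefers α (6 > 1) — not an equilibrium.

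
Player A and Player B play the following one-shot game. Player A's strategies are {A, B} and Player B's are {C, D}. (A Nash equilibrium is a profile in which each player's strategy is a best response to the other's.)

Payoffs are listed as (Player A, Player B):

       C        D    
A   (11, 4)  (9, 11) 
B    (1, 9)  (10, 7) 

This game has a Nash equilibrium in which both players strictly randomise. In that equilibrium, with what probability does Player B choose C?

Let c be the probability that Player B plays C. In a completely mixed equilibrium, Player A must be indifferent between A and B.
Player A's expected payoff from A is 11c + 9(1−c); from B it is c + 10(1−c).
Setting these equal: 2c + 9 = −9c + 10, so c = 1/11.

1/11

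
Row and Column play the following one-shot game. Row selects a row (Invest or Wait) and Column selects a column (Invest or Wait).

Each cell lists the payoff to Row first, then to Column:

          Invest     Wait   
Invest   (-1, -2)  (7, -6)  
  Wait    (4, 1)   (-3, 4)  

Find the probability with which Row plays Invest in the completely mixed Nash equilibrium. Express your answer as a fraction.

Let p be the probability that Row plays Invest. In a completely mixed equilibrium, Column must be indifferent between Invest and Wait.
Column's expected payoff from Invest is −2p + (1−p); from Wait it is −6p + 4(1−p).
Setting these equal: −3p + 1 = −10p + 4, so p = 3/7.

3/7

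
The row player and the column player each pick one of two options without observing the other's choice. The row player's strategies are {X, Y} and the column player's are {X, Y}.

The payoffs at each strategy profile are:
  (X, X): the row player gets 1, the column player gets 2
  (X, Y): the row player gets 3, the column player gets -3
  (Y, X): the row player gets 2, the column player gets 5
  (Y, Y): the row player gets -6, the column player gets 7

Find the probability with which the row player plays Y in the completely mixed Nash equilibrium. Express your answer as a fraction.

Let p be the probability that the row player plays X. In a completely mixed equilibrium, the column player must be indifferent between X and Y.
The column player's expected payoff from X is 2p + 5(1−p); from Y it is −3p + 7(1−p).
Setting these equal: −3p + 5 = −10p + 7, so p = 2/7.
Therefore the row player plays Y with probability 1 − 2/7 = 5/7.

5/7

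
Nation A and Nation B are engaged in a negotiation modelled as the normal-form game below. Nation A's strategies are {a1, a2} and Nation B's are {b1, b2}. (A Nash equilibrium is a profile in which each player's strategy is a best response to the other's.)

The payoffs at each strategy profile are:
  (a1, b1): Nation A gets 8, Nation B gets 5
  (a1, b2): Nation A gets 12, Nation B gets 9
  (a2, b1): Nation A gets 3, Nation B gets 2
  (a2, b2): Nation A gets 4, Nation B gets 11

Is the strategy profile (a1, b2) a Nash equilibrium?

Yes

At (a1, b2), Nation A earns 12; switching to a2 would give 4, so Nation A has no profitable deviation.
Nation B earns 9; switching to b1 would give 5, so Nation B has no profitable deviation.
Neither player can gain by a unilateral deviation, so this profile is a Nash equilibrium.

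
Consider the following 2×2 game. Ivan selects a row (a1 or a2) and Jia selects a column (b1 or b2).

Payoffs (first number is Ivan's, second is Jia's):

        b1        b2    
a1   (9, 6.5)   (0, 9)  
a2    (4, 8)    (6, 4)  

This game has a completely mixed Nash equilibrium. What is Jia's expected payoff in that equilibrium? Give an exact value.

92/13

First find p, the probability Ivan plays a1, from Jia's indifference between b1 and b2: 6.5p + 8(1−p) = 9p + 4(1−p), giving p = 8/13.
Since Jia is indifferent in equilibrium, Jia's expected payoff equals the payoff from either column against (8/13, 5/13). Using b1: 6.5(8/13) + 8(5/13) = 92/13.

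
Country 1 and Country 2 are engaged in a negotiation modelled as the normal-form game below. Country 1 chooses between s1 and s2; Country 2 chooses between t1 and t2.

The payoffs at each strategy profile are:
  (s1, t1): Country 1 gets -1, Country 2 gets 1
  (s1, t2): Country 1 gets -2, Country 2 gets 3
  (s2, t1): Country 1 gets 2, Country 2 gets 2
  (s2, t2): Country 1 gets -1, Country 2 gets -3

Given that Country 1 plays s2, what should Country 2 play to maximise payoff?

t1

Against s2, Country 2 earns 2 from t1 and -3 from t2.
So t1 is the best response.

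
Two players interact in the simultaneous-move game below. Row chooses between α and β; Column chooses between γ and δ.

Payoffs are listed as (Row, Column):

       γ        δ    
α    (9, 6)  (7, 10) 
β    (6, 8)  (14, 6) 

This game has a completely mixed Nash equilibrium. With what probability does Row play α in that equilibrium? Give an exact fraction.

1/3

Let r be the probability that Row plays α. In a completely mixed equilibrium, Column must be indifferent between γ and δ.
Column's expected payoff from γ is 6r + 8(1−r); from δ it is 10r + 6(1−r).
Setting these equal: −2r + 8 = 4r + 6, so r = 1/3.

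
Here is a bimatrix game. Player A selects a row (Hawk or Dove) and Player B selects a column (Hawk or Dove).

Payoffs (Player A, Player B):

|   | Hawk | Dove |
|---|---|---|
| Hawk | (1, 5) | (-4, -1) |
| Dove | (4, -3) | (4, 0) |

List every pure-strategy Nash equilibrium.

(Hawk, Hawk): Player A prefers Dove (4 > 1) — not an equilibrium.
(Hawk, Dove): Player A prefers Dove (4 > -4); Player B prefers Hawk (5 > -1) — not an equilibrium.
(Dove, Hawk): Player B prefers Dove (0 > -3) — not an equilibrium.
(Dove, Dove): Player A gets 4 ≥ -4 from Hawk, and Player B gets 0 ≥ -3 from Hawk — Nash equilibrium.

(Dove, Dove)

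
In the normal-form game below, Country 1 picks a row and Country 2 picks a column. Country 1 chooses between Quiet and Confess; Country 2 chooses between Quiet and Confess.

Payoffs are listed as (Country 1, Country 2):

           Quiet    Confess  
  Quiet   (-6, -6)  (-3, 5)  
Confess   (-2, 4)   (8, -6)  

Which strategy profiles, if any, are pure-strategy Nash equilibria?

(Confess, Quiet)

(Quiet, Quiet): Country 1 prefers Confess (-2 > -6); Country 2 prefers Confess (5 > -6) — not an equilibrium.
(Quiet, Confess): Country 1 prefers Confess (8 > -3) — not an equilibrium.
(Confess, Quiet): Country 1 gets -2 ≥ -6 from Quiet, and Country 2 gets 4 ≥ -6 from Confess — Nash equilibrium.
(Confess, Confess): Country 2 prefers Quiet (4 > -6) — not an equilibrium.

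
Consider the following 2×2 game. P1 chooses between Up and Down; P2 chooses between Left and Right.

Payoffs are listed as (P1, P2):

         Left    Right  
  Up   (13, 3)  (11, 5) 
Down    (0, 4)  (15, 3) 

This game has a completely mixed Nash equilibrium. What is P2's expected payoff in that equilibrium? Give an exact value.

11/3

First find x, the probability P1 plays Up, from P2's indifference between Left and Right: 3x + 4(1−x) = 5x + 3(1−x), giving x = 1/3.
Since P2 is indifferent in equilibrium, P2's expected payoff equals the payoff from either column against (1/3, 2/3). Using Left: 3(1/3) + 4(2/3) = 11/3.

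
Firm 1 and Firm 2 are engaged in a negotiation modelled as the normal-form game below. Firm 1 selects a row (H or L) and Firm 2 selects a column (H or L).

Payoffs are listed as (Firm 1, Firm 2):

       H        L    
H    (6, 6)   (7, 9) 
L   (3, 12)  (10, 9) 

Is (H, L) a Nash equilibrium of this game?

At (H, L), Firm 1 earns 7; switching to L would give 10, so Firm 1 would deviate.
Firm 2 earns 9; switching to H would give 6, so Firm 2 has no profitable deviation.
Since at least one player can profitably deviate, this is not a Nash equilibrium.

No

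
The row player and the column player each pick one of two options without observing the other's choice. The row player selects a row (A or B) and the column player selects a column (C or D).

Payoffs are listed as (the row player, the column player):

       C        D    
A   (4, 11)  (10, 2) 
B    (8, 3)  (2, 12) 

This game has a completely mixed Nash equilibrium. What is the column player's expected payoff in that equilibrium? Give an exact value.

First find p, the probability the row player plays A, from the column player's indifference between C and D: 11p + 3(1−p) = 2p + 12(1−p), giving p = 1/2.
Since the column player is indifferent in equilibrium, the column player's expected payoff equals the payoff from either column against (1/2, 1/2). Using C: 11(1/2) + 3(1/2) = 7.

7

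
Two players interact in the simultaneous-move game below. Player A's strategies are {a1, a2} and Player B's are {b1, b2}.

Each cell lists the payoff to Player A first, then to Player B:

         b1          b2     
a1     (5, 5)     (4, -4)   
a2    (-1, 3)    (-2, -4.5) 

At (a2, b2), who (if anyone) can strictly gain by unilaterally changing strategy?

Both

Player A at (a2, b2) earns -2; deviating to a1 yields 4 — a strict improvement.
Player B earns -4.5; deviating to b1 yields 3 — a strict improvement.
Both Player A and Player B have strictly profitable deviations.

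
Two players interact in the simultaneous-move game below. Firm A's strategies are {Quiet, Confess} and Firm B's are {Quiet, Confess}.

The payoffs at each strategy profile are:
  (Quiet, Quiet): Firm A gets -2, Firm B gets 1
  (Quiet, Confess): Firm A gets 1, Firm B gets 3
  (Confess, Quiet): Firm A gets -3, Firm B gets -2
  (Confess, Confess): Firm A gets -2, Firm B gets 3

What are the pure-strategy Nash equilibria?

(Quiet, Quiet): Firm B prefers Confess (3 > 1) — not an equilibrium.
(Quiet, Confess): Firm A gets 1 ≥ -2 from Confess, and Firm B gets 3 ≥ 1 from Quiet — Nash equilibrium.
(Confess, Quiet): Firm A prefers Quiet (-2 > -3); Firm B prefers Confess (3 > -2) — not an equilibrium.
(Confess, Confess): Firm A prefers Quiet (1 > -2) — not an equilibrium.

(Quiet, Confess)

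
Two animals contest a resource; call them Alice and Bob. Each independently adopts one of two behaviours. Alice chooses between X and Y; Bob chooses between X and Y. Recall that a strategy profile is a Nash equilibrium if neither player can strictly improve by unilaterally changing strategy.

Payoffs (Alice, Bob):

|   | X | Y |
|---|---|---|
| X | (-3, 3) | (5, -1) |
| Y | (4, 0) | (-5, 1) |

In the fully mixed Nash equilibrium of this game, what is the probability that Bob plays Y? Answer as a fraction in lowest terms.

Let c be the probability that Bob plays X. In a completely mixed equilibrium, Alice must be indifferent between X and Y.
Alice's expected payoff from X is −3c + 5(1−c); from Y it is 4c − 5(1−c).
Setting these equal: −8c + 5 = 9c − 5, so c = 10/17.
Therefore Bob plays Y with probability 1 − 10/17 = 7/17.

7/17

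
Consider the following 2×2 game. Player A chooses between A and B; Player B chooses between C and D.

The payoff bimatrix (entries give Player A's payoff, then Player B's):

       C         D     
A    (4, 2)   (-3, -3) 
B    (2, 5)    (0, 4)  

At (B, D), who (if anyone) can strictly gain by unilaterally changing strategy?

Player A at (B, D) earns 0; deviating to A yields -3 — not better.
Player B earns 4; deviating to C yields 5 — a strict improvement.
Only Player B has a strictly profitable deviation.

Player B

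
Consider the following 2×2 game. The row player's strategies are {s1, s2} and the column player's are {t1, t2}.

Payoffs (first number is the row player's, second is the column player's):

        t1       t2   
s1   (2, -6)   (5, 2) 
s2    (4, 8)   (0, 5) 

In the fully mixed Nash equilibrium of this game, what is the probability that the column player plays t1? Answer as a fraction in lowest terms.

5/7

Let y be the probability that the column player plays t1. In a completely mixed equilibrium, the row player must be indifferent between s1 and s2.
The row player's expected payoff from s1 is 2y + 5(1−y); from s2 it is 4y.
Setting these equal: −3y + 5 = 4y, so y = 5/7.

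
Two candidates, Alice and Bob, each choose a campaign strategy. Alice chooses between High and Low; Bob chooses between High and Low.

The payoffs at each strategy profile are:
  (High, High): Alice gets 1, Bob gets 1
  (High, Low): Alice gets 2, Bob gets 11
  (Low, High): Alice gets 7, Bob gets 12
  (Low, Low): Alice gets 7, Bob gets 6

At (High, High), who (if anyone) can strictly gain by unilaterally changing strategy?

Both

Alice at (High, High) earns 1; deviating to Low yields 7 — a strict improvement.
Bob earns 1; deviating to Low yields 11 — a strict improvement.
Both Alice and Bob have strictly profitable deviations.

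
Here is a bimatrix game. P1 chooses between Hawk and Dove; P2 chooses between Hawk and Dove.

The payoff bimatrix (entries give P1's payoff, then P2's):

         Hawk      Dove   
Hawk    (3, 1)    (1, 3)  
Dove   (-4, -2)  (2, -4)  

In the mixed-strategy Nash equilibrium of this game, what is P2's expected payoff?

-1/2

First find x, the probability P1 plays Hawk, from P2's indifference between Hawk and Dove: x − 2(1−x) = 3x − 4(1−x), giving x = 1/2.
Since P2 is indifferent in equilibrium, P2's expected payoff equals the payoff from either column against (1/2, 1/2). Using Hawk: (1/2) − 2(1/2) = -1/2.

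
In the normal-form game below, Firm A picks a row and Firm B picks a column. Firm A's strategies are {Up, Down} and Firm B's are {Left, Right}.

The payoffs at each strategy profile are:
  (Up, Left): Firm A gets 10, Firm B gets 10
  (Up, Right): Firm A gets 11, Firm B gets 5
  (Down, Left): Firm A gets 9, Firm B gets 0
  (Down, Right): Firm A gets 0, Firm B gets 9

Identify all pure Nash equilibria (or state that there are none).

(Up, Left)

(Up, Left): Firm A gets 10 ≥ 9 from Down, and Firm B gets 10 ≥ 5 from Right — Nash equilibrium.
(Up, Right): Firm B prefers Left (10 > 5) — not an equilibrium.
(Down, Left): Firm A prefers Up (10 > 9); Firm B prefers Right (9 > 0) — not an equilibrium.
(Down, Right): Firm A prefers Up (11 > 0) — not an equilibrium.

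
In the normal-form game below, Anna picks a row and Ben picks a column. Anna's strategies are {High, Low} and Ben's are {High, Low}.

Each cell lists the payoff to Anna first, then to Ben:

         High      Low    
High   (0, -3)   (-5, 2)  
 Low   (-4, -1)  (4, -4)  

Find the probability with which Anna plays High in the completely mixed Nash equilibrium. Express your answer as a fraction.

Let r be the probability that Anna plays High. In a completely mixed equilibrium, Ben must be indifferent between High and Low.
Ben's expected payoff from High is −3r − (1−r); from Low it is 2r − 4(1−r).
Setting these equal: −2r − 1 = 6r − 4, so r = 3/8.

3/8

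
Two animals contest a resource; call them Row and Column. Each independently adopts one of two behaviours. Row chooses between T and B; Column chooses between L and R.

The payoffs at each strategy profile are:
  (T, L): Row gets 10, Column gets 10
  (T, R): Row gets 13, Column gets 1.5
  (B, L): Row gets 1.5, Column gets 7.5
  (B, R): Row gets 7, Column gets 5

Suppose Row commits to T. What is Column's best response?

L

Against T, Column earns 10 from L and 1.5 from R.
So L is the best response.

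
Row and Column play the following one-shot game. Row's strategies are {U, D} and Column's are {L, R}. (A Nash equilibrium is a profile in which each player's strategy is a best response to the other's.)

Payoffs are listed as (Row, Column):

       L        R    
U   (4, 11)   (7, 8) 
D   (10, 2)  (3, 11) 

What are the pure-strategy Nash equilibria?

none

(U, L): Row prefers D (10 > 4) — not an equilibrium.
(U, R): Column prefers L (11 > 8) — not an equilibrium.
(D, L): Column prefers R (11 > 2) — not an equilibrium.
(D, R): Row prefers U (7 > 3) — not an equilibrium.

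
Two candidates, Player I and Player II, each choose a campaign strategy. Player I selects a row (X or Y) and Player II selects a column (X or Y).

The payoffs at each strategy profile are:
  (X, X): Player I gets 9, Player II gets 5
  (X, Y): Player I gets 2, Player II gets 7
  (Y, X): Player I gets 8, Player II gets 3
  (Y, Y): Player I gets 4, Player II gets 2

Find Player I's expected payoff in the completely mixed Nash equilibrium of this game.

First find q, the probability Player II plays X, from Player I's indifference between X and Y: 9q + 2(1−q) = 8q + 4(1−q), giving q = 2/3.
Since Player I is indifferent in equilibrium, Player I's expected payoff equals the payoff from either row against (2/3, 1/3). Using X: 9(2/3) + 2(1/3) = 20/3.

20/3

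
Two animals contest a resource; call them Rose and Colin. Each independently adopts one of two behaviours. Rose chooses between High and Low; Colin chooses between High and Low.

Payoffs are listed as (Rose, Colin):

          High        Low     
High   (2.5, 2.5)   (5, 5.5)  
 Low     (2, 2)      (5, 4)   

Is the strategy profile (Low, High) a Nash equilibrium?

At (Low, High), Rose earns 2; switching to High would give 2.5, so Rose would deviate.
Colin earns 2; switching to Low would give 4, so Colin would deviate.
Since at least one player can profitably deviate, this is not a Nash equilibrium.

No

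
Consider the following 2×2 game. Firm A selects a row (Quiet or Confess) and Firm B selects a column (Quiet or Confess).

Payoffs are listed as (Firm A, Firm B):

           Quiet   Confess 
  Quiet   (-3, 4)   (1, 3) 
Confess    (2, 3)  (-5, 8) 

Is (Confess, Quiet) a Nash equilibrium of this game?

No

At (Confess, Quiet), Firm A earns 2; switching to Quiet would give -3, so Firm A has no profitable deviation.
Firm B earns 3; switching to Confess would give 8, so Firm B would deviate.
Since at least one player can profitably deviate, this is not a Nash equilibrium.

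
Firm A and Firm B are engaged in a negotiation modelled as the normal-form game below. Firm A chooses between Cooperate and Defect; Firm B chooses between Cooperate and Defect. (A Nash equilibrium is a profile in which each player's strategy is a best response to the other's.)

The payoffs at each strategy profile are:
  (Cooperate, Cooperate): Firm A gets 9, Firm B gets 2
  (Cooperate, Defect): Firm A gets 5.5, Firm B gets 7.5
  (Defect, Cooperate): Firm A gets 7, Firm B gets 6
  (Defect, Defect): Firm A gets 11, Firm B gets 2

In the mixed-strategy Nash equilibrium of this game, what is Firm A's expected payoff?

First find q, the probability Firm B plays Cooperate, from Firm A's indifference between Cooperate and Defect: 9q + 5.5(1−q) = 7q + 11(1−q), giving q = 11/15.
Since Firm A is indifferent in equilibrium, Firm A's expected payoff equals the payoff from either row against (11/15, 4/15). Using Cooperate: 9(11/15) + 5.5(4/15) = 121/15.

121/15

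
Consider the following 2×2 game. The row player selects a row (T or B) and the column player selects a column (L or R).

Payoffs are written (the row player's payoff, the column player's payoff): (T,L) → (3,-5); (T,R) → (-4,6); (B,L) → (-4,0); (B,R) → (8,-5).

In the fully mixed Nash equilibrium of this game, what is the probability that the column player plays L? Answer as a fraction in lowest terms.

Let y be the probability that the column player plays L. In a completely mixed equilibrium, the row player must be indifferent between T and B.
The row player's expected payoff from T is 3y − 4(1−y); from B it is −4y + 8(1−y).
Setting these equal: 7y − 4 = −12y + 8, so y = 12/19.

12/19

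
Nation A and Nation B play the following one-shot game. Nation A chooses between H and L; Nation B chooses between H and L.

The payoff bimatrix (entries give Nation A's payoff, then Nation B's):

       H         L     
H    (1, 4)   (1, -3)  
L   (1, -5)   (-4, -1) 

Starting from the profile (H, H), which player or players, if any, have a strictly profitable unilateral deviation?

Neither

Nation A at (H, H) earns 1; deviating to L yields 1 — not better.
Nation B earns 4; deviating to L yields -3 — not better.
Neither player can strictly improve; the profile is a Nash equilibrium.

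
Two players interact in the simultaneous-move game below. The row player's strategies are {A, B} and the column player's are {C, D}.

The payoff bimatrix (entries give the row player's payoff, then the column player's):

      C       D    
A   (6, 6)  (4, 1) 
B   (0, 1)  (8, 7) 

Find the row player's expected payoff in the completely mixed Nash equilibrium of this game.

24/5

First find y, the probability the column player plays C, from the row player's indifference between A and B: 6y + 4(1−y) = 8(1−y), giving y = 2/5.
Since the row player is indifferent in equilibrium, the row player's expected payoff equals the payoff from either row against (2/5, 3/5). Using A: 6(2/5) + 4(3/5) = 24/5.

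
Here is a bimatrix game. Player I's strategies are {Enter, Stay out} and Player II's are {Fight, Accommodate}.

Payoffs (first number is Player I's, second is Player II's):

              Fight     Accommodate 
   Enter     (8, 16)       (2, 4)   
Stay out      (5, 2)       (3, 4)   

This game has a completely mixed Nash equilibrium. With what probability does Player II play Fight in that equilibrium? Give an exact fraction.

1/4

Let y be the probability that Player II plays Fight. In a completely mixed equilibrium, Player I must be indifferent between Enter and Stay out.
Player I's expected payoff from Enter is 8y + 2(1−y); from Stay out it is 5y + 3(1−y).
Setting these equal: 6y + 2 = 2y + 3, so y = 1/4.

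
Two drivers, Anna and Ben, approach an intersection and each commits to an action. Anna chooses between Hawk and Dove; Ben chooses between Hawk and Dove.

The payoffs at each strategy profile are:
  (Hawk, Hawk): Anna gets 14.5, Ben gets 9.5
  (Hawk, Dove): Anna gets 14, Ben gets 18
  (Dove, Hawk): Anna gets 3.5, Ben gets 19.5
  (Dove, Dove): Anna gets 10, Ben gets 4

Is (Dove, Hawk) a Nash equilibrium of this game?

At (Dove, Hawk), Anna earns 3.5; switching to Hawk would give 14.5, so Anna would deviate.
Ben earns 19.5; switching to Dove would give 4, so Ben has no profitable deviation.
Since at least one player can profitably deviate, this is not a Nash equilibrium.

No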